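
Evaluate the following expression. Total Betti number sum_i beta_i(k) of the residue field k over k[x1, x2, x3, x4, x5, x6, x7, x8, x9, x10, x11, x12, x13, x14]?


Koszul resolution: beta_i(k)=C(n,i), n=14
sum_i C(14,i) = 2^14 = 16384


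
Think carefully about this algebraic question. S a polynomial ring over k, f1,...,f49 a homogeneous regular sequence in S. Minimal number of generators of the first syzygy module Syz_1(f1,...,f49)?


Regular sequence => Koszul complex is the minimal free resolution.
Syz_1 minimally generated by Koszul relations f_i*e_j - f_j*e_i (i<j): mu(Syz_1) = beta_2 = C(m,2) = m(m-1)/2
m=49
49*48/2 = 1176


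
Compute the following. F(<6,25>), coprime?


gcd(6,25)=1 => F=ab-a-b=6*25-6-25=150-31=119


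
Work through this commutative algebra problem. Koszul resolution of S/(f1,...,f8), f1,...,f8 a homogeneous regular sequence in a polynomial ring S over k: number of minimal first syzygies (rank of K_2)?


Regular sequence => Koszul complex is the minimal free resolution.
Syz_1 minimally generated by Koszul relations f_i*e_j - f_j*e_i (i<j): mu(Syz_1) = beta_2 = C(m,2) = m(m-1)/2
m=8
8*7/2 = 28


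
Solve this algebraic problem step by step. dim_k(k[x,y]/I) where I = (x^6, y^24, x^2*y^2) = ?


k[x,y]/I, I = (x^6, y^24, x^2*y^2)
Rect: 6x24=144. Corner: (6-2)x(24-2)=88.
dim = 144-88 = 56


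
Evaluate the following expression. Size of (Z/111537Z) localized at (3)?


3-primary part: 111537=3^8*17
Size=3^8=6561


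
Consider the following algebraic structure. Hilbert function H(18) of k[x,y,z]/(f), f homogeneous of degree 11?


C(20,2)-C(9,2)=190-36=154


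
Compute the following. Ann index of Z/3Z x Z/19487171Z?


Exponent = lcm of the cyclic orders; pairwise coprime => product.
3^1*11^7=3*19487171=58461513


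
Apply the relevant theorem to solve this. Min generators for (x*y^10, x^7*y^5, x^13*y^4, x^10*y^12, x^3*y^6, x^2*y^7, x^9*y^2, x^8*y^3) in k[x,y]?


Remove redundant (divisible by others).
x^13*y^4 redundant.
x^10*y^12 redundant.
Min: x^9*y^2, x^8*y^3, x^7*y^5, x^3*y^6, x^2*y^7, x*y^10
Count=6


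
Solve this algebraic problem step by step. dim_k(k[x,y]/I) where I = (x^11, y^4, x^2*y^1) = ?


k[x,y]/I, I = (x^11, y^4, x^2*y^1)
Rect: 11x4=44. Corner: (11-2)x(4-1)=27.
dim = 44-27 = 17


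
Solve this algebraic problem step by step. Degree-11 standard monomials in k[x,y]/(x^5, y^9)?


k[x,y], I = (x^5, y^9), d = 11
Need i < 5 and d-i < 9.
Range: 3 <= i <= 4.
H(11) = 2


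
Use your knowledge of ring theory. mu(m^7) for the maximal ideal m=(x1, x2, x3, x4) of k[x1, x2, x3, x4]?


Graded Nakayama: mu(m^d) = dim_k (m^d/m^(d+1)) = #degree-7 monomials in 4 vars
C(n+d-1,d)=C(10,7)=120


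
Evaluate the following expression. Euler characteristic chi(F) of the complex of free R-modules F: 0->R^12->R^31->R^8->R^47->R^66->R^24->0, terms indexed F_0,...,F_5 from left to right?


chi = sum (-1)^i * rank:
(-1)^0*12=12
(-1)^1*31=-31
(-1)^2*8=8
(-1)^3*47=-47
(-1)^4*66=66
(-1)^5*24=-24
chi=-16


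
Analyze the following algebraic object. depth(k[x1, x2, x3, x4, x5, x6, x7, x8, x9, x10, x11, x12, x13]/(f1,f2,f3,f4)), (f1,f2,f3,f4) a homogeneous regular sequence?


depth(R)=13
depth(R/I)=13-4=9


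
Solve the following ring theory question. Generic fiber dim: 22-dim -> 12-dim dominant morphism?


dim(fiber)=dim(X)-dim(Y)=22-12=10


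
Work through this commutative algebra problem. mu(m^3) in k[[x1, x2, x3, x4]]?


C(n+d-1,d)=C(6,3)=20


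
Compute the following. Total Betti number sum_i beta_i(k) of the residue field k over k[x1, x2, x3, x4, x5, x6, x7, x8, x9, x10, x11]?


Koszul resolution: beta_i(k)=C(n,i), n=11
sum_i C(11,i) = 2^11 = 2048


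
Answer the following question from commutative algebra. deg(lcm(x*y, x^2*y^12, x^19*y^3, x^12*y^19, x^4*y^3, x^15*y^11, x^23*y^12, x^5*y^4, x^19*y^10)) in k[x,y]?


lcm = componentwise max:
x: max(1,2,19,12,4,15,23,5,19)=23
y: max(1,12,3,19,3,11,12,4,10)=19
Total=23+19=42


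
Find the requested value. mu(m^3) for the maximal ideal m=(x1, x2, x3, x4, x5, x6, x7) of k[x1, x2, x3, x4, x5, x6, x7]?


Graded Nakayama: mu(m^d) = dim_k (m^d/m^(d+1)) = #degree-3 monomials in 7 vars
C(n+d-1,d)=C(9,3)=84


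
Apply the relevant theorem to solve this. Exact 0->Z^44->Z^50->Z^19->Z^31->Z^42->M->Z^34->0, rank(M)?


Alt sum=0:
(-1)^0*44 + (-1)^1*50 + (-1)^2*19 + (-1)^3*31 + (-1)^4*42 + (-1)^5*? + (-1)^6*34=0
rank(M)=58


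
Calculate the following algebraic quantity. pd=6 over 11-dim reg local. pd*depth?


pd+depth=11
depth=11-6=5
pd*depth=6*5=30


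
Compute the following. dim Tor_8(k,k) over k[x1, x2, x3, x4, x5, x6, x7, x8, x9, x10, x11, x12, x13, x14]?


Koszul: C(n,i)=C(14,8)=3003


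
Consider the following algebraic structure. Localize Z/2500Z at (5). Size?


5-primary part: 2500=5^4*4
Size=5^4=625


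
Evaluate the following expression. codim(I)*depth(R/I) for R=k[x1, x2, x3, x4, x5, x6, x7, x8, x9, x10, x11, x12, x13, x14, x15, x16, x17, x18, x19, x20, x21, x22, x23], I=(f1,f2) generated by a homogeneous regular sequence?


codim=2, depth=dim(R/I)=23-2=21
Product=2*21=42


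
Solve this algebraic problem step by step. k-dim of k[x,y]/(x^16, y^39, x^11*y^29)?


k[x,y]/I, I = (x^16, y^39, x^11*y^29)
Rect: 16x39=624. Corner: (16-11)x(39-29)=50.
dim = 624-50 = 574


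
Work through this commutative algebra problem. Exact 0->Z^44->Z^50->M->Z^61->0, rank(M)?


Alt sum=0:
(-1)^0*44 + (-1)^1*50 + (-1)^2*? + (-1)^3*61=0
rank(M)=67


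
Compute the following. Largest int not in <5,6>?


gcd(5,6)=1 => F=ab-a-b=5*6-5-6=30-11=19


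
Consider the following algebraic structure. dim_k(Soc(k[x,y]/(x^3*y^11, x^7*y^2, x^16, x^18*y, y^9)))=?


Socle = ann(m) = span of standard monomials u with x*u, y*u in I (staircase corners).
Redundant generators: x^18*y, x^3*y^11
Minimal generators: x^16, x^7*y^2, y^9
Corners: x^6y^8, x^15y
Socle dim=2


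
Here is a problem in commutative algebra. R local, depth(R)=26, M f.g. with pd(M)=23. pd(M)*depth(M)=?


pd+depth=26
depth=26-23=3
pd*depth=23*3=69


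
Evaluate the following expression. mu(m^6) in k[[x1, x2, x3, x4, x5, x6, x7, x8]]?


C(n+d-1,d)=C(13,6)=1716


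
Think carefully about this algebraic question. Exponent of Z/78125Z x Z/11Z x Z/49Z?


Exponent = lcm of the cyclic orders; pairwise coprime => product.
5^7*11^1*7^2=78125*11*49=42109375


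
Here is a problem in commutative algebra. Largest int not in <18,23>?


gcd(18,23)=1 => F=ab-a-b=18*23-18-23=414-41=373


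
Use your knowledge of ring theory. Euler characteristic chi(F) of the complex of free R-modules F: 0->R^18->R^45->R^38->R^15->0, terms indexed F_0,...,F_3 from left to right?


chi = sum (-1)^i * rank:
(-1)^0*18=18
(-1)^1*45=-45
(-1)^2*38=38
(-1)^3*15=-15
chi=-4


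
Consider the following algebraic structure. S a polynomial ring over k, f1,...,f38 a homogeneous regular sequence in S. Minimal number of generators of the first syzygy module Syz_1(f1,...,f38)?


Regular sequence => Koszul complex is the minimal free resolution.
Syz_1 minimally generated by Koszul relations f_i*e_j - f_j*e_i (i<j): mu(Syz_1) = beta_2 = C(m,2) = m(m-1)/2
m=38
38*37/2 = 703


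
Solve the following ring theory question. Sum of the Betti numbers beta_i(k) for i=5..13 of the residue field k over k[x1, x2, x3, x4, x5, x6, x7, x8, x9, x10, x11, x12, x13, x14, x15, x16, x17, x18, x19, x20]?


Koszul resolution: beta_i(k)=C(n,i), n=20
C(20,5)=15504, C(20,6)=38760, C(20,7)=77520, C(20,8)=125970, C(20,9)=167960, C(20,10)=184756, C(20,11)=167960, C(20,12)=125970, C(20,13)=77520
Sum=981920


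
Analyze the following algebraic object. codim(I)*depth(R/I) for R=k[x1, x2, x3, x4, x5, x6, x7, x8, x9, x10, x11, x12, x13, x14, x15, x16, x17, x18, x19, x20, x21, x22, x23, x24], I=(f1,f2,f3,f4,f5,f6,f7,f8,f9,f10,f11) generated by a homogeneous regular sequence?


codim=11, depth=dim(R/I)=24-11=13
Product=11*13=143


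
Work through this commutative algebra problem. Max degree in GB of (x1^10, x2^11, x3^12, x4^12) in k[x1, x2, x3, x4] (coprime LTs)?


Pure powers, coprime LTs => already GB.
Degrees: 10, 11, 12, 12
Max=12


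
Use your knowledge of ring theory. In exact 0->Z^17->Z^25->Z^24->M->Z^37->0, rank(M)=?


Alt sum=0:
(-1)^0*17 + (-1)^1*25 + (-1)^2*24 + (-1)^3*? + (-1)^4*37=0
rank(M)=53


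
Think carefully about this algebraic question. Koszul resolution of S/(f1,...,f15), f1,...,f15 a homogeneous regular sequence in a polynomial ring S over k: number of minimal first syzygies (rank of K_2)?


Regular sequence => Koszul complex is the minimal free resolution.
Syz_1 minimally generated by Koszul relations f_i*e_j - f_j*e_i (i<j): mu(Syz_1) = beta_2 = C(m,2) = m(m-1)/2
m=15
15*14/2 = 105


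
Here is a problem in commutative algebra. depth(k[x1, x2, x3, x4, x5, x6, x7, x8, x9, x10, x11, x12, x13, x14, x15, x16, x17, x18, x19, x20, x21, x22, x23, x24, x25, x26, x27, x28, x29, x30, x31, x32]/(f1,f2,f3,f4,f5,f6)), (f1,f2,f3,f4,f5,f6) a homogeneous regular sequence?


depth(R)=32
depth(R/I)=32-6=26


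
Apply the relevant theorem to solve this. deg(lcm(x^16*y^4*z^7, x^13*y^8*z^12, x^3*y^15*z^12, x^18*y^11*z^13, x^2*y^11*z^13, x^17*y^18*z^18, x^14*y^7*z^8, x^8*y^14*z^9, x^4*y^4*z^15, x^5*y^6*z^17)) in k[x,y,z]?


lcm = componentwise max:
x: max(16,13,3,18,2,17,14,8,4,5)=18
y: max(4,8,15,11,11,18,7,14,4,6)=18
z: max(7,12,12,13,13,18,8,9,15,17)=18
Total=18+18+18=54


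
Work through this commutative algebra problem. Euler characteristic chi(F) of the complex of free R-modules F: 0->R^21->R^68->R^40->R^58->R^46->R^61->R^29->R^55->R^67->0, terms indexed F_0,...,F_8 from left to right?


chi = sum (-1)^i * rank:
(-1)^0*21=21
(-1)^1*68=-68
(-1)^2*40=40
(-1)^3*58=-58
(-1)^4*46=46
(-1)^5*61=-61
(-1)^6*29=29
(-1)^7*55=-55
(-1)^8*67=67
chi=-39


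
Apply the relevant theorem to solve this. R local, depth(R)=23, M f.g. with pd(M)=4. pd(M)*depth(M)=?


pd+depth=23
depth=23-4=19
pd*depth=4*19=76


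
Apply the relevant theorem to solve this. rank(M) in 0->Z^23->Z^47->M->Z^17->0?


Alt sum=0:
(-1)^0*23 + (-1)^1*47 + (-1)^2*? + (-1)^3*17=0
rank(M)=41


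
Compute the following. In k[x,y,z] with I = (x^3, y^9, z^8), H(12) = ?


Need i<3, j<9, k<8 with i+j+k=12.
For each i, j ranges over max(0,12-i-7)..min(8,12-i):
  i=0: j in [5,8] -> 4
  i=1: j in [4,8] -> 5
  i=2: j in [3,8] -> 6
H(12) = 4+5+6 = 15


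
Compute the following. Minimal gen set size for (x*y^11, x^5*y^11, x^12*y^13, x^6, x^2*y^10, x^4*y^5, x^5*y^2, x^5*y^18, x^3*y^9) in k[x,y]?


Remove redundant (divisible by others).
x^12*y^13 redundant.
x^5*y^11 redundant.
x^5*y^18 redundant.
Min: x^6, x^5*y^2, x^4*y^5, x^3*y^9, x^2*y^10, x*y^11
Count=6


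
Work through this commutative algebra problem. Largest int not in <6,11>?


gcd(6,11)=1 => F=ab-a-b=6*11-6-11=66-17=49


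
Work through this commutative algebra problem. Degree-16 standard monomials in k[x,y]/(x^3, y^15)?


k[x,y], I = (x^3, y^15), d = 16
Need i < 3 and d-i < 15.
Range: 2 <= i <= 2.
H(16) = 1


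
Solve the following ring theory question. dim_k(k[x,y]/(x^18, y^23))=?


Basis: x^i*y^j, i<18, j<23
18*23=414


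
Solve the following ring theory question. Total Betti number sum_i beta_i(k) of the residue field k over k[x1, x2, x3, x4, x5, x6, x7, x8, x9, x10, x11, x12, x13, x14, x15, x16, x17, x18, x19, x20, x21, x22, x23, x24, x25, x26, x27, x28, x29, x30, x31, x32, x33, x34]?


Koszul resolution: beta_i(k)=C(n,i), n=34
sum_i C(34,i) = 2^34 = 17179869184


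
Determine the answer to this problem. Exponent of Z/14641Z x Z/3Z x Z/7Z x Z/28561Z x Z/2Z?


Exponent = lcm of the cyclic orders; pairwise coprime => product.
11^4*3^1*7^1*13^4*2^1=14641*3*7*28561*2=17562787242


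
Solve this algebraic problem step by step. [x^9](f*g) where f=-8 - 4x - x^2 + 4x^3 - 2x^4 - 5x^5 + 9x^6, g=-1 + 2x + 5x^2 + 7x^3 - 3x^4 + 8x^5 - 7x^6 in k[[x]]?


[x^9] = sum a_i*b_j, i+j=9
  4*-7=-28
  -2*8=-16
  -5*-3=15
  9*7=63
Sum=34


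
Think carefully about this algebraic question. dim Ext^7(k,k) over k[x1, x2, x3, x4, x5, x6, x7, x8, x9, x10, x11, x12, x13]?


C(n,i)=C(13,7)=1716


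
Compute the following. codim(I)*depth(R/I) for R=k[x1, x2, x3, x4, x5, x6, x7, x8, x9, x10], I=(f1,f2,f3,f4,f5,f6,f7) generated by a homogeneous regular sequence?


codim=7, depth=dim(R/I)=10-7=3
Product=7*3=21


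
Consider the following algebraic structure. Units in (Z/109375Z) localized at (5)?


Local ring = Z/15625Z.
phi(15625) = 5^5*(5-1) = 12500


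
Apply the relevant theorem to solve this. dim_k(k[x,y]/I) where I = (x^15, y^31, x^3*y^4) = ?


k[x,y]/I, I = (x^15, y^31, x^3*y^4)
Rect: 15x31=465. Corner: (15-3)x(31-4)=324.
dim = 465-324 = 141


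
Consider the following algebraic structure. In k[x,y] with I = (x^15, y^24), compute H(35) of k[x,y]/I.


k[x,y], I = (x^15, y^24), d = 35
Need i < 15 and d-i < 24.
Range: 12 <= i <= 14.
H(35) = 3


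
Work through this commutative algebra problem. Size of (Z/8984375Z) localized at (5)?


5-primary part: 8984375=5^8*23
Size=5^8=390625


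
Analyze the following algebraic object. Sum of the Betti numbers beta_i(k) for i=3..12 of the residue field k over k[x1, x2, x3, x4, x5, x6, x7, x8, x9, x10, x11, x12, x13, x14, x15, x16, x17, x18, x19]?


Koszul resolution: beta_i(k)=C(n,i), n=19
C(19,3)=969, C(19,4)=3876, C(19,5)=11628, C(19,6)=27132, C(19,7)=50388, C(19,8)=75582, C(19,9)=92378, C(19,10)=92378, C(19,11)=75582, C(19,12)=50388
Sum=480301


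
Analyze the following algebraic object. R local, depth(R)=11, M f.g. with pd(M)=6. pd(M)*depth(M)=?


pd+depth=11
depth=11-6=5
pd*depth=6*5=30


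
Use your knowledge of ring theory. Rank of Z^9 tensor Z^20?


rank(M(x)N) = rank(M)*rank(N)
9*20 = 180


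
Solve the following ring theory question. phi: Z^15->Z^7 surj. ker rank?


rank(ker) = 15-7 = 8


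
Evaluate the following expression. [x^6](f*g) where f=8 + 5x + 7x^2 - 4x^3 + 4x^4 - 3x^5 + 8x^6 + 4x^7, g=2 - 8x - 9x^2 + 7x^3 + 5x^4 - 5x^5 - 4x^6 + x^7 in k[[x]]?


[x^6] = sum a_i*b_j, i+j=6
  8*-4=-32
  5*-5=-25
  7*5=35
  -4*7=-28
  4*-9=-36
  -3*-8=24
  8*2=16
Sum=-46


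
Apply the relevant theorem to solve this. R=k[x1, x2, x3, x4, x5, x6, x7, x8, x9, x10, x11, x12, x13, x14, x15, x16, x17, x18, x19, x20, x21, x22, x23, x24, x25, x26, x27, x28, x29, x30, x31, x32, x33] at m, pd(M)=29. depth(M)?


pd+depth=depth(R)=33
depth=33-29=4


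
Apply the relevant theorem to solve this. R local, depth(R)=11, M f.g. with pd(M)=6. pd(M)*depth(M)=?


pd+depth=11
depth=11-6=5
pd*depth=6*5=30


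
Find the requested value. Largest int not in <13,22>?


gcd(13,22)=1 => F=ab-a-b=13*22-13-22=286-35=251


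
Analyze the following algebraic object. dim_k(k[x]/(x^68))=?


Basis: 1,x,...,x^67
dim=68


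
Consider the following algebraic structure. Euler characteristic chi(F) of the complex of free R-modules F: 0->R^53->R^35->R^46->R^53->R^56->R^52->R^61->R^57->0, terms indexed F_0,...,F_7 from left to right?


chi = sum (-1)^i * rank:
(-1)^0*53=53
(-1)^1*35=-35
(-1)^2*46=46
(-1)^3*53=-53
(-1)^4*56=56
(-1)^5*52=-52
(-1)^6*61=61
(-1)^7*57=-57
chi=19


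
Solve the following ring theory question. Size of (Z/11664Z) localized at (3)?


3-primary part: 11664=3^6*16
Size=3^6=729


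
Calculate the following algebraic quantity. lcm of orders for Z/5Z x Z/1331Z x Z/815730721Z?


Exponent = lcm of the cyclic orders; pairwise coprime => product.
5^1*11^3*13^8=5*1331*815730721=5428687948255


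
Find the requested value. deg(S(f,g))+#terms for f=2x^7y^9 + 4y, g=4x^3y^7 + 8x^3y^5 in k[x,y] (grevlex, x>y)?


LT(f)=2x^7y^9, LT(g)=4x^3y^7
lcm(LM)=x^7y^9
S(f,g) (scaled by 8 to clear denominators) = 4*f - 2x^4y^2*g = -16x^7y^7 + 16y
2 terms, deg 14.
14+2=16


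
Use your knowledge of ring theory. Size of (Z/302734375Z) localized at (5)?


5-primary part: 302734375=5^10*31
Size=5^10=9765625


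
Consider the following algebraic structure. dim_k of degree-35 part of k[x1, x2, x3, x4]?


C(d+n-1,n-1)=C(38,3)=8436


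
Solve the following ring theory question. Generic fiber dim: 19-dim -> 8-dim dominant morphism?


dim(fiber)=dim(X)-dim(Y)=19-8=11


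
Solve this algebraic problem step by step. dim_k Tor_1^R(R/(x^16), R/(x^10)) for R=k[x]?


Tor_1(R/I,R/J)=(I cap J)/IJ=(x^16)/(x^26)
dim=26-16=min(16,10)=10


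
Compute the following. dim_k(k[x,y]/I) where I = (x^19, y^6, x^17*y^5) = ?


k[x,y]/I, I = (x^19, y^6, x^17*y^5)
Rect: 19x6=114. Corner: (19-17)x(6-5)=2.
dim = 114-2 = 112


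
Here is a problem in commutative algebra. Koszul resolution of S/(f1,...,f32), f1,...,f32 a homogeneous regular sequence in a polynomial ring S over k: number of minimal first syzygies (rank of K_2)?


Regular sequence => Koszul complex is the minimal free resolution.
Syz_1 minimally generated by Koszul relations f_i*e_j - f_j*e_i (i<j): mu(Syz_1) = beta_2 = C(m,2) = m(m-1)/2
m=32
32*31/2 = 496


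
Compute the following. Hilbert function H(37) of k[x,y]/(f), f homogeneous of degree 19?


H(t)=d for t>=d-1.
d=19, t=37
H(37)=19


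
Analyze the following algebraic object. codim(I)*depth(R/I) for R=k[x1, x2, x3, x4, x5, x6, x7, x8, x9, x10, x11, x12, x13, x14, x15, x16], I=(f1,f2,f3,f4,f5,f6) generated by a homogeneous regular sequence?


codim=6, depth=dim(R/I)=16-6=10
Product=6*10=60


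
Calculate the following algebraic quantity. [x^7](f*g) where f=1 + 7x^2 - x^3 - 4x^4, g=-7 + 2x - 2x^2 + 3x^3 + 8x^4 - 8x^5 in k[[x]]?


[x^7] = sum a_i*b_j, i+j=7
  7*-8=-56
  -1*8=-8
  -4*3=-12
Sum=-76


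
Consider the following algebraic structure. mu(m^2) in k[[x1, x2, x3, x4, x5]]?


C(n+d-1,d)=C(6,2)=15


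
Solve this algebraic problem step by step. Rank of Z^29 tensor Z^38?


rank(M(x)N) = rank(M)*rank(N)
29*38 = 1102


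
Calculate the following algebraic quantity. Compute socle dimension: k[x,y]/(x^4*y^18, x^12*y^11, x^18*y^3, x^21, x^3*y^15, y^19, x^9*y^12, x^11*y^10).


Socle = ann(m) = span of standard monomials u with x*u, y*u in I (staircase corners).
Redundant generators: x^12*y^11, x^4*y^18
Minimal generators: x^21, x^18*y^3, x^11*y^10, x^9*y^12, x^3*y^15, y^19
Corners: x^2y^18, x^8y^14, x^10y^11, x^17y^9, x^20y^2
Socle dim=5


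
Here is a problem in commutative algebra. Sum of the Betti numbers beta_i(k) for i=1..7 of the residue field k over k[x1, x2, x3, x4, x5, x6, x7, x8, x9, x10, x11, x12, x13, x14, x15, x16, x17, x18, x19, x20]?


Koszul resolution: beta_i(k)=C(n,i), n=20
C(20,1)=20, C(20,2)=190, C(20,3)=1140, C(20,4)=4845, C(20,5)=15504, C(20,6)=38760, C(20,7)=77520
Sum=137979


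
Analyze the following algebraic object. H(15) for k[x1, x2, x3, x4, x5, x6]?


C(d+n-1,n-1)=C(20,5)=15504


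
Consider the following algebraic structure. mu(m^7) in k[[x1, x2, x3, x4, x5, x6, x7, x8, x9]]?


C(n+d-1,d)=C(15,7)=6435


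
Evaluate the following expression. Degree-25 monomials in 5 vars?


C(d+n-1,n-1)=C(29,4)=23751


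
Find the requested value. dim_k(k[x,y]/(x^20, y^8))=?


Basis: x^i*y^j, i<20, j<8
20*8=160


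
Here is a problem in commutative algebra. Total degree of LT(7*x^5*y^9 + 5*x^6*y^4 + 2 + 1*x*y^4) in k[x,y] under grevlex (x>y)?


LT: 7*x^5*y^9
deg_x=5, deg_y=9
Total=5+9=14


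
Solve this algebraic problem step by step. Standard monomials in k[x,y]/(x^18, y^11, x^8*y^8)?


k[x,y]/I, I = (x^18, y^11, x^8*y^8)
Rect: 18x11=198. Corner: (18-8)x(11-8)=30.
dim = 198-30 = 168


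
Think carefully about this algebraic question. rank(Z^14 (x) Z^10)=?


rank(M(x)N) = rank(M)*rank(N)
14*10 = 140


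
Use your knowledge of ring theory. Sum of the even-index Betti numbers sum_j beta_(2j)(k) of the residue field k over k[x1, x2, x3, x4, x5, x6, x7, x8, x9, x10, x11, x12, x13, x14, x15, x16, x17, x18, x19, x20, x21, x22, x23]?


Koszul resolution: beta_i(k)=C(n,i), n=23
sum_even C(23,i) = 2^(n-1) = 2^22 = 4194304


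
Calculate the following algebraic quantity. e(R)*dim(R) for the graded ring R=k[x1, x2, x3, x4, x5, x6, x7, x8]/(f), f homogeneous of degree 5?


e(R)=deg(f)=5, dim(R)=8-1=7
e*dim=5*7=35


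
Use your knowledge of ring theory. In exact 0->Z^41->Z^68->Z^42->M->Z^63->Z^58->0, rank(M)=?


Alt sum=0:
(-1)^0*41 + (-1)^1*68 + (-1)^2*42 + (-1)^3*? + (-1)^4*63 + (-1)^5*58=0
rank(M)=20


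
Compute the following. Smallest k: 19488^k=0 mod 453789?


19488^k mod 453789:
k=1: 19488
k=2: 414540
k=3: 203742
k=4: 324135
k=5: 0
First zero at k = 5


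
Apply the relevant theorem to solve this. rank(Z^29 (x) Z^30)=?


rank(M(x)N) = rank(M)*rank(N)
29*30 = 870


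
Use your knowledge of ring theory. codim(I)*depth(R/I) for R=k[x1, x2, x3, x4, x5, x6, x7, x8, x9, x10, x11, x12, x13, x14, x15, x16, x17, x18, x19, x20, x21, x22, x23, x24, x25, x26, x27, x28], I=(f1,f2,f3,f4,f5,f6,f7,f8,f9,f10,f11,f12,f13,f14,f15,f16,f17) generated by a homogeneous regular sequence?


codim=17, depth=dim(R/I)=28-17=11
Product=17*11=187


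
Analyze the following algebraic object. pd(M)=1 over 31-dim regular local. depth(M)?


pd+depth=depth(R)=31
depth=31-1=30


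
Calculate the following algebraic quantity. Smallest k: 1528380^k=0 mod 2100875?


1528380^k mod 2100875:
k=1: 1528380
k=2: 1419775
k=3: 1843625
k=4: 900375
k=5: 0
First zero at k = 5


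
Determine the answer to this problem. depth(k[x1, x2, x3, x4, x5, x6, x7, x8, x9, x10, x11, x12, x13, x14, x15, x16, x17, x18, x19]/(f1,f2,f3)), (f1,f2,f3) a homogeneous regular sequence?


depth(R)=19
depth(R/I)=19-3=16


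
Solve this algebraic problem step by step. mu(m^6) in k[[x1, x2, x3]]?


C(n+d-1,d)=C(8,6)=28


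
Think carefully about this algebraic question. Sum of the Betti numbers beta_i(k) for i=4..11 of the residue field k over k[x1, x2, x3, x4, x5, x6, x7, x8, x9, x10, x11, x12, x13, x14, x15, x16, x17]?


Koszul resolution: beta_i(k)=C(n,i), n=17
C(17,4)=2380, C(17,5)=6188, C(17,6)=12376, C(17,7)=19448, C(17,8)=24310, C(17,9)=24310, C(17,10)=19448, C(17,11)=12376
Sum=120836


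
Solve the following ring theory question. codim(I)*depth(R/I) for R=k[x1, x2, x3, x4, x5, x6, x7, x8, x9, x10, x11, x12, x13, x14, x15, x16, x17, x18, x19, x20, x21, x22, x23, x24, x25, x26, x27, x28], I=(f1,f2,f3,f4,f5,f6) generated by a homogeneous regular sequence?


codim=6, depth=dim(R/I)=28-6=22
Product=6*22=132


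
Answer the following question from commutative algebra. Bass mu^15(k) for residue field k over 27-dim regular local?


C(n,i)=C(27,15)=17383860


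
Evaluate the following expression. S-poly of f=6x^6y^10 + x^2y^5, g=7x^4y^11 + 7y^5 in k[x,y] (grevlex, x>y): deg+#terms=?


LT(f)=6x^6y^10, LT(g)=7x^4y^11
lcm(LM)=x^6y^11
S(f,g) (scaled by 42 to clear denominators) = 7y*f - 6x^2*g = 7x^2y^6 - 42x^2y^5
2 terms, deg 8.
8+2=10


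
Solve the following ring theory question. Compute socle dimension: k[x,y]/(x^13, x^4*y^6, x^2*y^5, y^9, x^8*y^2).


Socle = ann(m) = span of standard monomials u with x*u, y*u in I (staircase corners).
Redundant generators: x^4*y^6
Minimal generators: x^13, x^8*y^2, x^2*y^5, y^9
Corners: xy^8, x^7y^4, x^12y
Socle dim=3


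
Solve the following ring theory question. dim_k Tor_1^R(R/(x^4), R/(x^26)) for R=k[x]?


Tor_1(R/I,R/J)=(I cap J)/IJ=(x^26)/(x^30)
dim=30-26=min(4,26)=4


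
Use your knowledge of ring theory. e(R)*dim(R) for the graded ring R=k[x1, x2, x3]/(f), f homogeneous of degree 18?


e(R)=deg(f)=18, dim(R)=3-1=2
e*dim=18*2=36


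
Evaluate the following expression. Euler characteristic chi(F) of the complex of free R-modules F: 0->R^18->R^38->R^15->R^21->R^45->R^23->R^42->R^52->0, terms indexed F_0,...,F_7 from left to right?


chi = sum (-1)^i * rank:
(-1)^0*18=18
(-1)^1*38=-38
(-1)^2*15=15
(-1)^3*21=-21
(-1)^4*45=45
(-1)^5*23=-23
(-1)^6*42=42
(-1)^7*52=-52
chi=-14


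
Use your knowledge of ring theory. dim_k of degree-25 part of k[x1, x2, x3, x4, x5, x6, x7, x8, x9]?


C(d+n-1,n-1)=C(33,8)=13884156


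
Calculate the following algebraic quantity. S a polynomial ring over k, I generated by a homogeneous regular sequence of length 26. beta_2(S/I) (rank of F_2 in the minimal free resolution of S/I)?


Regular sequence => Koszul complex is the minimal free resolution.
Syz_1 minimally generated by Koszul relations f_i*e_j - f_j*e_i (i<j): mu(Syz_1) = beta_2 = C(m,2) = m(m-1)/2
m=26
26*25/2 = 325


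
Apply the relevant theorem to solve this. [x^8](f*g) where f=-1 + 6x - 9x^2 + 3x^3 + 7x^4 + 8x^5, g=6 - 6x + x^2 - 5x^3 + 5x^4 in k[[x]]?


[x^8] = sum a_i*b_j, i+j=8
  7*5=35
  8*-5=-40
Sum=-5


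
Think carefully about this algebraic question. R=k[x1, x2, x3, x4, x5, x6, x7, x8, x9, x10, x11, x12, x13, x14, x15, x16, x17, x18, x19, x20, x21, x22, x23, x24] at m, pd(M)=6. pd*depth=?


pd+depth=24
depth=24-6=18
pd*depth=6*18=108


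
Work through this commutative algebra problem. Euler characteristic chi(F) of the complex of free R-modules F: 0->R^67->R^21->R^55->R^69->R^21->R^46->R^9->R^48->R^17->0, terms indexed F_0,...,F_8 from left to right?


chi = sum (-1)^i * rank:
(-1)^0*67=67
(-1)^1*21=-21
(-1)^2*55=55
(-1)^3*69=-69
(-1)^4*21=21
(-1)^5*46=-46
(-1)^6*9=9
(-1)^7*48=-48
(-1)^8*17=17
chi=-15


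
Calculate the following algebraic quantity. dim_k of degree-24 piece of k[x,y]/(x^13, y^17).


k[x,y], I = (x^13, y^17), d = 24
Need i < 13 and d-i < 17.
Range: 8 <= i <= 12.
H(24) = 5


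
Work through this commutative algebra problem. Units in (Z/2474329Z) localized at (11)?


Local ring = Z/14641Z.
phi(14641) = 11^3*(11-1) = 13310


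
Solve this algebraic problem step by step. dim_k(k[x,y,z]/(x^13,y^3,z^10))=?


Basis: x^iy^jz^k, i<13,j<3,k<10
13*3*10=390


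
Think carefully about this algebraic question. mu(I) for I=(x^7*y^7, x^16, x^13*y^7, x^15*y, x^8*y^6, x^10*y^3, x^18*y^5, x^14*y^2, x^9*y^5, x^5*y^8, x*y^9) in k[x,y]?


Remove redundant (divisible by others).
x^13*y^7 redundant.
x^18*y^5 redundant.
Min: x^16, x^15*y, x^14*y^2, x^10*y^3, x^9*y^5, x^8*y^6, x^7*y^7, x^5*y^8, x*y^9
Count=9


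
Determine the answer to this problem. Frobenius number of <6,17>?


gcd(6,17)=1 => F=ab-a-b=6*17-6-17=102-23=79


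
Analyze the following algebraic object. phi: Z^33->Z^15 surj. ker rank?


rank(ker) = 33-15 = 18


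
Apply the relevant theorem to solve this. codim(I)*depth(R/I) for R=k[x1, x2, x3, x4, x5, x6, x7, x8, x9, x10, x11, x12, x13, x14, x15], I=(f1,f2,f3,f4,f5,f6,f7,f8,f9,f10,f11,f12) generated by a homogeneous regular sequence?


codim=12, depth=dim(R/I)=15-12=3
Product=12*3=36


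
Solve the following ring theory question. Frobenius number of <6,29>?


gcd(6,29)=1 => F=ab-a-b=6*29-6-29=174-35=139


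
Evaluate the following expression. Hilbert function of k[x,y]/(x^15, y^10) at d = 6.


k[x,y], I = (x^15, y^10), d = 6
Need i < 15 and d-i < 10.
Range: 0 <= i <= 6.
H(6) = 7


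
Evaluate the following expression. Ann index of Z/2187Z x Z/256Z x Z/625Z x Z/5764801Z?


Exponent = lcm of the cyclic orders; pairwise coprime => product.
3^7*2^8*5^4*7^8=2187*256*625*5764801=2017219165920000


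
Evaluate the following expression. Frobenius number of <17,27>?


gcd(17,27)=1 => F=ab-a-b=17*27-17-27=459-44=415


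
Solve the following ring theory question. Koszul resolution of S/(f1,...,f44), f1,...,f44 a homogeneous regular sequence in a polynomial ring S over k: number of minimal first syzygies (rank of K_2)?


Regular sequence => Koszul complex is the minimal free resolution.
Syz_1 minimally generated by Koszul relations f_i*e_j - f_j*e_i (i<j): mu(Syz_1) = beta_2 = C(m,2) = m(m-1)/2
m=44
44*43/2 = 946


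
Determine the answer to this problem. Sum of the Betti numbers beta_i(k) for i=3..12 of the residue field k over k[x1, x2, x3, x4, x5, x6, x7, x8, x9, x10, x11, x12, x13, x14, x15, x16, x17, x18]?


Koszul resolution: beta_i(k)=C(n,i), n=18
C(18,3)=816, C(18,4)=3060, C(18,5)=8568, C(18,6)=18564, C(18,7)=31824, C(18,8)=43758, C(18,9)=48620, C(18,10)=43758, C(18,11)=31824, C(18,12)=18564
Sum=249356


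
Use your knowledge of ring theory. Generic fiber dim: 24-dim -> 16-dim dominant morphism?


dim(fiber)=dim(X)-dim(Y)=24-16=8


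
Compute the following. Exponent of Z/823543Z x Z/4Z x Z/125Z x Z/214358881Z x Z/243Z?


Exponent = lcm of the cyclic orders; pairwise coprime => product.
7^7*2^2*5^3*11^8*3^5=823543*4*125*214358881*243=21448851346149034500


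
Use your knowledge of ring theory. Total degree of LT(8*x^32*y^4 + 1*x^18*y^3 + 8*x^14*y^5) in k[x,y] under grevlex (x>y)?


LT: 8*x^32*y^4
deg_x=32, deg_y=4
Total=32+4=36


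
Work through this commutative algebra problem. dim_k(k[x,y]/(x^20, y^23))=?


Basis: x^i*y^j, i<20, j<23
20*23=460


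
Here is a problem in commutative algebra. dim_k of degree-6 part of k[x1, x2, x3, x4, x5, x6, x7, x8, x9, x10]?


C(d+n-1,n-1)=C(15,9)=5005


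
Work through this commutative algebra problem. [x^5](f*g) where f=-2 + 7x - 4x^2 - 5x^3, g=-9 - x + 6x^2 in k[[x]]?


[x^5] = sum a_i*b_j, i+j=5
  -5*6=-30
Sum=-30


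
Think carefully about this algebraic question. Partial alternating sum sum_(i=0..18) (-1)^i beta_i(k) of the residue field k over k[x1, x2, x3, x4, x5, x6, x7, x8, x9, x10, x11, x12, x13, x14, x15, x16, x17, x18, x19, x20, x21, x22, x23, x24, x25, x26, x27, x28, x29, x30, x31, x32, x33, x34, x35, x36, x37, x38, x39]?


Koszul resolution: beta_i(k)=C(n,i), n=39
sum_(i=0..p) (-1)^i C(n,i) = (-1)^p C(n-1,p)
(-1)^18*C(38,18) = (-1)^18*33578000610 = 33578000610


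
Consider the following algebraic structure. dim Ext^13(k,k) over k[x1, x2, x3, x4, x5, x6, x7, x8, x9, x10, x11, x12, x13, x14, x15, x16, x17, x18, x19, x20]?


C(n,i)=C(20,13)=77520


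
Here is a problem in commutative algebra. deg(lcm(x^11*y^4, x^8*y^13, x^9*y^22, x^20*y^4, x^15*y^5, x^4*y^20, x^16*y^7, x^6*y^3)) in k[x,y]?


lcm = componentwise max:
x: max(11,8,9,20,15,4,16,6)=20
y: max(4,13,22,4,5,20,7,3)=22
Total=20+22=42


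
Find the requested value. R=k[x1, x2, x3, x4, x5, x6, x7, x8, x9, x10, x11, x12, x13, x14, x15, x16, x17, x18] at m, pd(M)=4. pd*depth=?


pd+depth=18
depth=18-4=14
pd*depth=4*14=56


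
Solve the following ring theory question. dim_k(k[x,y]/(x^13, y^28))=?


Basis: x^i*y^j, i<13, j<28
13*28=364


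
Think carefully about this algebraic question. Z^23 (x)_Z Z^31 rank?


rank(M(x)N) = rank(M)*rank(N)
23*31 = 713


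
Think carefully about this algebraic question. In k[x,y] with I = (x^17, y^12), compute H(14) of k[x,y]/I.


k[x,y], I = (x^17, y^12), d = 14
Need i < 17 and d-i < 12.
Range: 3 <= i <= 14.
H(14) = 12


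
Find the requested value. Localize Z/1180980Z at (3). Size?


3-primary part: 1180980=3^10*20
Size=3^10=59049


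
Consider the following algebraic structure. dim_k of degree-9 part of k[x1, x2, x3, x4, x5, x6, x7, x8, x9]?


C(d+n-1,n-1)=C(17,8)=24310


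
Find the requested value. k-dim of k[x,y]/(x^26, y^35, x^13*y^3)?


k[x,y]/I, I = (x^26, y^35, x^13*y^3)
Rect: 26x35=910. Corner: (26-13)x(35-3)=416.
dim = 910-416 = 494


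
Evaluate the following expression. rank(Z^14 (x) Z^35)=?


rank(M(x)N) = rank(M)*rank(N)
14*35 = 490


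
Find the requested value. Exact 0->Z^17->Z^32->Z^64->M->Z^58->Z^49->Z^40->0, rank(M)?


Alt sum=0:
(-1)^0*17 + (-1)^1*32 + (-1)^2*64 + (-1)^3*? + (-1)^4*58 + (-1)^5*49 + (-1)^6*40=0
rank(M)=98


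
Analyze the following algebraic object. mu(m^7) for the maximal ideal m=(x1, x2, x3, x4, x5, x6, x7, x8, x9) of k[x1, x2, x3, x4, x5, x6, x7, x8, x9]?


Graded Nakayama: mu(m^d) = dim_k (m^d/m^(d+1)) = #degree-7 monomials in 9 vars
C(n+d-1,d)=C(15,7)=6435


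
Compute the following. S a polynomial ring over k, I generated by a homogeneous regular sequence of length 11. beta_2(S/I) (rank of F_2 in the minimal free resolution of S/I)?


Regular sequence => Koszul complex is the minimal free resolution.
Syz_1 minimally generated by Koszul relations f_i*e_j - f_j*e_i (i<j): mu(Syz_1) = beta_2 = C(m,2) = m(m-1)/2
m=11
11*10/2 = 55


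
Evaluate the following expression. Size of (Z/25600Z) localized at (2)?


2-primary part: 25600=2^10*25
Size=2^10=1024


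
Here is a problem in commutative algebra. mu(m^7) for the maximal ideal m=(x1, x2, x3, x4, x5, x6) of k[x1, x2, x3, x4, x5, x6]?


Graded Nakayama: mu(m^d) = dim_k (m^d/m^(d+1)) = #degree-7 monomials in 6 vars
C(n+d-1,d)=C(12,7)=792


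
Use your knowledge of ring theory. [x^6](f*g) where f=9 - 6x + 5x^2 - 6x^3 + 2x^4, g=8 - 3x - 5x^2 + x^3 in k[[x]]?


[x^6] = sum a_i*b_j, i+j=6
  -6*1=-6
  2*-5=-10
Sum=-16


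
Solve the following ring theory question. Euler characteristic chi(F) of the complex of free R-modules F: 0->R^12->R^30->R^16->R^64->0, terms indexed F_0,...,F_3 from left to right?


chi = sum (-1)^i * rank:
(-1)^0*12=12
(-1)^1*30=-30
(-1)^2*16=16
(-1)^3*64=-64
chi=-66


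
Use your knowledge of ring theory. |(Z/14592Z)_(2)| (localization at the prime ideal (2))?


2-primary part: 14592=2^8*57
Size=2^8=256


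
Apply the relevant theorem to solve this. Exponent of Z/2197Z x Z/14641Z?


Exponent = lcm of the cyclic orders; pairwise coprime => product.
13^3*11^4=2197*14641=32166277


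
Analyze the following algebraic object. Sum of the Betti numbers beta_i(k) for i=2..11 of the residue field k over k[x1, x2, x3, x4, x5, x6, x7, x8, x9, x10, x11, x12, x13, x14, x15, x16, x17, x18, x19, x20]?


Koszul resolution: beta_i(k)=C(n,i), n=20
C(20,2)=190, C(20,3)=1140, C(20,4)=4845, C(20,5)=15504, C(20,6)=38760, C(20,7)=77520, C(20,8)=125970, C(20,9)=167960, C(20,10)=184756, C(20,11)=167960
Sum=784605


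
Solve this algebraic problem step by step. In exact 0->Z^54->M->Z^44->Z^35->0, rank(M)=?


Alt sum=0:
(-1)^0*54 + (-1)^1*? + (-1)^2*44 + (-1)^3*35=0
rank(M)=63


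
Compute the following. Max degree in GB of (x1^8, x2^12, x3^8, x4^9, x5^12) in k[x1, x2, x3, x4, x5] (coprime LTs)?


Pure powers, coprime LTs => already GB.
Degrees: 8, 12, 8, 9, 12
Max=12


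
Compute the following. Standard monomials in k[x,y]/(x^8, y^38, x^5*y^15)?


k[x,y]/I, I = (x^8, y^38, x^5*y^15)
Rect: 8x38=304. Corner: (8-5)x(38-15)=69.
dim = 304-69 = 235


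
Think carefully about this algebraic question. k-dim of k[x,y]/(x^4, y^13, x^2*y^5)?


k[x,y]/I, I = (x^4, y^13, x^2*y^5)
Rect: 4x13=52. Corner: (4-2)x(13-5)=16.
dim = 52-16 = 36


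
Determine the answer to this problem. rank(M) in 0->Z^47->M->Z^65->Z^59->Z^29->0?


Alt sum=0:
(-1)^0*47 + (-1)^1*? + (-1)^2*65 + (-1)^3*59 + (-1)^4*29=0
rank(M)=82


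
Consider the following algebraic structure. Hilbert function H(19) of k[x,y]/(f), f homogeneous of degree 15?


H(t)=d for t>=d-1.
d=15, t=19
H(19)=15


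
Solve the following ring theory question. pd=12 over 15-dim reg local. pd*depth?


pd+depth=15
depth=15-12=3
pd*depth=12*3=36


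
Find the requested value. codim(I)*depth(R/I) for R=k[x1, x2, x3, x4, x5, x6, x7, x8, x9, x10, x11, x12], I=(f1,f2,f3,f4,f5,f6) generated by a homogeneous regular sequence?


codim=6, depth=dim(R/I)=12-6=6
Product=6*6=36


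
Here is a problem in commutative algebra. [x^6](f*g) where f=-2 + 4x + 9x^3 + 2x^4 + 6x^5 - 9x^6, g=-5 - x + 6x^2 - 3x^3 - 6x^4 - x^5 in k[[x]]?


[x^6] = sum a_i*b_j, i+j=6
  4*-1=-4
  9*-3=-27
  2*6=12
  6*-1=-6
  -9*-5=45
Sum=20


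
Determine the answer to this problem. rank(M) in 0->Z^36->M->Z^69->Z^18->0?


Alt sum=0:
(-1)^0*36 + (-1)^1*? + (-1)^2*69 + (-1)^3*18=0
rank(M)=87


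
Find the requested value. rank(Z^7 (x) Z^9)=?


rank(M(x)N) = rank(M)*rank(N)
7*9 = 63


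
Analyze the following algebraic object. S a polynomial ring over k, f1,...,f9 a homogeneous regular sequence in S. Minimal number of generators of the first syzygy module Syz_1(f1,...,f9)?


Regular sequence => Koszul complex is the minimal free resolution.
Syz_1 minimally generated by Koszul relations f_i*e_j - f_j*e_i (i<j): mu(Syz_1) = beta_2 = C(m,2) = m(m-1)/2
m=9
9*8/2 = 36


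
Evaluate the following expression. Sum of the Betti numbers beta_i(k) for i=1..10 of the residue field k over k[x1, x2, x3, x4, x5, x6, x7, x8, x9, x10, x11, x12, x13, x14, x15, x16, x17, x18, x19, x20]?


Koszul resolution: beta_i(k)=C(n,i), n=20
C(20,1)=20, C(20,2)=190, C(20,3)=1140, C(20,4)=4845, C(20,5)=15504, C(20,6)=38760, C(20,7)=77520, C(20,8)=125970, C(20,9)=167960, C(20,10)=184756
Sum=616665


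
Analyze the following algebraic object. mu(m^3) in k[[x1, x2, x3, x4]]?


C(n+d-1,d)=C(6,3)=20


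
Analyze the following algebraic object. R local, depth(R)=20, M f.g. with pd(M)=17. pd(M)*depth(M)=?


pd+depth=20
depth=20-17=3
pd*depth=17*3=51


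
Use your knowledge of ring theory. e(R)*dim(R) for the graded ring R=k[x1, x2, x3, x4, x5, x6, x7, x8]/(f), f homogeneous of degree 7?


e(R)=deg(f)=7, dim(R)=8-1=7
e*dim=7*7=49


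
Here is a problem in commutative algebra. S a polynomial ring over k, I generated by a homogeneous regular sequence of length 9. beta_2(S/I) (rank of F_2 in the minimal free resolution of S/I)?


Regular sequence => Koszul complex is the minimal free resolution.
Syz_1 minimally generated by Koszul relations f_i*e_j - f_j*e_i (i<j): mu(Syz_1) = beta_2 = C(m,2) = m(m-1)/2
m=9
9*8/2 = 36


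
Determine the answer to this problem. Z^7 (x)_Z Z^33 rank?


rank(M(x)N) = rank(M)*rank(N)
7*33 = 231


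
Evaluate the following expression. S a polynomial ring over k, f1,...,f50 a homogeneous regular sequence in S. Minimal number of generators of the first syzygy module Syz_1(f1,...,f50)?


Regular sequence => Koszul complex is the minimal free resolution.
Syz_1 minimally generated by Koszul relations f_i*e_j - f_j*e_i (i<j): mu(Syz_1) = beta_2 = C(m,2) = m(m-1)/2
m=50
50*49/2 = 1225


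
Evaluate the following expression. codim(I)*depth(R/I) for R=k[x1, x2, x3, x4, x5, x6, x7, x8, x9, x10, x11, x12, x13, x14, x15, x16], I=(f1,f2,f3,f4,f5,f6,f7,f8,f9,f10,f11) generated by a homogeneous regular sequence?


codim=11, depth=dim(R/I)=16-11=5
Product=11*5=55


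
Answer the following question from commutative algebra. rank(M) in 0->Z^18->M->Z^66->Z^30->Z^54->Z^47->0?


Alt sum=0:
(-1)^0*18 + (-1)^1*? + (-1)^2*66 + (-1)^3*30 + (-1)^4*54 + (-1)^5*47=0
rank(M)=61


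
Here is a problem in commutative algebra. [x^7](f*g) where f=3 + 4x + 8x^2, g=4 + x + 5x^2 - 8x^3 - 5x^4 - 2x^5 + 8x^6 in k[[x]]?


[x^7] = sum a_i*b_j, i+j=7
  4*8=32
  8*-2=-16
Sum=16


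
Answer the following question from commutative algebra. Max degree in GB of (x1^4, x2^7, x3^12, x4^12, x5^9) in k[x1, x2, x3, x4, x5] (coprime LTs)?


Pure powers, coprime LTs => already GB.
Degrees: 4, 7, 12, 12, 9
Max=12


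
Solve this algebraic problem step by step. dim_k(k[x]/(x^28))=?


Basis: 1,x,...,x^27
dim=28


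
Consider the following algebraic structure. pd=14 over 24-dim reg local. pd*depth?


pd+depth=24
depth=24-14=10
pd*depth=14*10=140


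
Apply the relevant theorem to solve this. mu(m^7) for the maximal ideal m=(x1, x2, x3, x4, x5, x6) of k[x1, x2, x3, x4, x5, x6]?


Graded Nakayama: mu(m^d) = dim_k (m^d/m^(d+1)) = #degree-7 monomials in 6 vars
C(n+d-1,d)=C(12,7)=792


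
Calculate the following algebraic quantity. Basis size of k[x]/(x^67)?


Basis: 1,x,...,x^66
dim=67


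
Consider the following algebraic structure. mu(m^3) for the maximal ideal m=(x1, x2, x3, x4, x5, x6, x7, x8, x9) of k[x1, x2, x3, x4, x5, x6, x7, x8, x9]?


Graded Nakayama: mu(m^d) = dim_k (m^d/m^(d+1)) = #degree-3 monomials in 9 vars
C(n+d-1,d)=C(11,3)=165


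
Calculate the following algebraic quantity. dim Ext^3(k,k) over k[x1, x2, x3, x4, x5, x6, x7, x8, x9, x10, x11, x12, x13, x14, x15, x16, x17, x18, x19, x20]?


C(n,i)=C(20,3)=1140
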